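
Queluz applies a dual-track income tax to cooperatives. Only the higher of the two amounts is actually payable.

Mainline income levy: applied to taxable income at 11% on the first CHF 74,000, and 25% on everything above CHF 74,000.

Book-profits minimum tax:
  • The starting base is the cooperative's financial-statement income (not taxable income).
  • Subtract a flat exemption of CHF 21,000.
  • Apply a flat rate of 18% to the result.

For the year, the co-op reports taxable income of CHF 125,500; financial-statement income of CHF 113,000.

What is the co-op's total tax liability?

Book-profits minimum tax:
  Base (financial-statement income): CHF 113,000
  Less exemption CHF 21,000 → base CHF 92,000
  CHF 92,000 × 18% = CHF 16,560

Mainline income levy:
  CHF 74,000 × 11% = CHF 8,140
  CHF 51,500 × 25% = CHF 12,875
  → CHF 21,015

CHF 21,015 > CHF 16,560, so the mainline income levy governs.

CHF 21,015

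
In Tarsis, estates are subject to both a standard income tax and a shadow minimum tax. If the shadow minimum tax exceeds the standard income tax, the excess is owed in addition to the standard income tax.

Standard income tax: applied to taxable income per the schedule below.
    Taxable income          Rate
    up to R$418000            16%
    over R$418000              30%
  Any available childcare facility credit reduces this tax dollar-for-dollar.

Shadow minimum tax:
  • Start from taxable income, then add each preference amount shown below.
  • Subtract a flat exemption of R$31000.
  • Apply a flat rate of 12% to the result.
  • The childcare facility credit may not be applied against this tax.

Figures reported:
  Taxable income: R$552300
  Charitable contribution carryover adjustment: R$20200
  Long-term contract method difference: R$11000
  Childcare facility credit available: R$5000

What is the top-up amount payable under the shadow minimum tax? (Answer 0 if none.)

Shadow minimum tax:
  Adjusted income: R$552300 + R$20200 + R$11000 = R$583500
  Less exemption R$31000 → base R$552500
  R$552500 × 12% = R$66300

Standard income tax:
  R$418000 × 16% = R$66880
  R$134300 × 30% = R$40290
  → R$107170
  Less childcare facility credit R$5000 → R$102170

R$66300 ≤ R$102170, so no add-on is due.

R$0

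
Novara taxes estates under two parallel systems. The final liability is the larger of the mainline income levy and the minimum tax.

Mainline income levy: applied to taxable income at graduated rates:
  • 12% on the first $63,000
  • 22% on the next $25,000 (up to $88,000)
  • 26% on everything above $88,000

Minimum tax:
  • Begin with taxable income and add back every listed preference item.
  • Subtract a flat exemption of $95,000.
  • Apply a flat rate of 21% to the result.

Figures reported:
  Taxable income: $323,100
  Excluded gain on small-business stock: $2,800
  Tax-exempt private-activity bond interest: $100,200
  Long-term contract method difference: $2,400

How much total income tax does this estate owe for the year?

$74,186

Minimum tax:
  Adjusted income: $323,100 + $2,800 + $100,200 + $2,400 = $428,500
  Less exemption $95,000 → base $333,500
  $333,500 × 21% = $70,035

Mainline income levy:
  $63,000 × 12% = $7,560
  $25,000 × 22% = $5,500
  $235,100 × 26% = $61,126
  → $74,186

$74,186 > $70,035, so the mainline income levy governs.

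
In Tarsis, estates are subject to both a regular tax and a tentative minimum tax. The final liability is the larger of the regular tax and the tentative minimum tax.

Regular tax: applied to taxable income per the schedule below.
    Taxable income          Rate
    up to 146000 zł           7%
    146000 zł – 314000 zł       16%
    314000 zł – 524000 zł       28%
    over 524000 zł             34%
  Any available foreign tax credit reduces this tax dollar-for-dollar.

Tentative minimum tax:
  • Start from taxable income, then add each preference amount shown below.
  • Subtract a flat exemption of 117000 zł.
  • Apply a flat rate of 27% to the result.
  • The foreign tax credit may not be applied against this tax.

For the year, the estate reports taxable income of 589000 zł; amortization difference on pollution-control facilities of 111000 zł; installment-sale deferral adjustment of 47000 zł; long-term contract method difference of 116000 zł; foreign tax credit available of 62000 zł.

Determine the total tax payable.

Regular tax:
  146000 zł × 7% = 10220 zł
  168000 zł × 16% = 26880 zł
  210000 zł × 28% = 58800 zł
  65000 zł × 34% = 22100 zł
  → 118000 zł
  Less foreign tax credit 62000 zł → 56000 zł

Tentative minimum tax:
  Adjusted income: 589000 zł + 111000 zł + 47000 zł + 116000 zł = 863000 zł
  Less exemption 117000 zł → base 746000 zł
  746000 zł × 27% = 201420 zł

201420 zł > 56000 zł, so the tentative minimum tax is the binding amount.

201420 zł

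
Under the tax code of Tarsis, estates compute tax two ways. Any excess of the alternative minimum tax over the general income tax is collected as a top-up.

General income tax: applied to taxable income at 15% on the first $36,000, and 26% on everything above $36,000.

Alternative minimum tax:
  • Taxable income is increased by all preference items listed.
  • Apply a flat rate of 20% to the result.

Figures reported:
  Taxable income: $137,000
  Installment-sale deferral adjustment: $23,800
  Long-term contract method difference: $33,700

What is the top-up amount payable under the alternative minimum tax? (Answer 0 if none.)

$7,240

General income tax:
  $36,000 × 15% = $5,400
  $101,000 × 26% = $26,260
  → $31,660

Alternative minimum tax:
  Adjusted income: $137,000 + $23,800 + $33,700 = $194,500
  $194,500 × 20% = $38,900

Excess of alternative minimum tax over general income tax: $38,900 − $31,660 = $7,240.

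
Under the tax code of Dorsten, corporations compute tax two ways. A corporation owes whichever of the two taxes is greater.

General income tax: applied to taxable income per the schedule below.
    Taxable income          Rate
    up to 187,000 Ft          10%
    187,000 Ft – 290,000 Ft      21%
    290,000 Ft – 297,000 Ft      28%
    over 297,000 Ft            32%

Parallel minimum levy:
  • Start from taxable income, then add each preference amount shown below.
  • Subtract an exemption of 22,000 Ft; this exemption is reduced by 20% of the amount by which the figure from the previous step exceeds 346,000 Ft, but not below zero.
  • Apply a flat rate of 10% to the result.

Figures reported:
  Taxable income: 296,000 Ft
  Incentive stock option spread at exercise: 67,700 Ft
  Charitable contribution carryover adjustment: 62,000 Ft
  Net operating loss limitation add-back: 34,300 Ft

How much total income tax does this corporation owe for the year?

46,000 Ft

Parallel minimum levy:
  Adjusted income: 296,000 Ft + 67,700 Ft + 62,000 Ft + 34,300 Ft = 460,000 Ft
  Exemption: 20% × (460,000 Ft − 346,000 Ft) = 22,800 Ft ≥ 22,000 Ft, so the exemption is fully phased out
  Base: 460,000 Ft − 0 Ft = 460,000 Ft
  460,000 Ft × 10% = 46,000 Ft

General income tax:
  187,000 Ft × 10% = 18,700 Ft
  103,000 Ft × 21% = 21,630 Ft
  6,000 Ft × 28% = 1,680 Ft
  → 42,010 Ft

46,000 Ft > 42,010 Ft, so the parallel minimum levy is the binding amount.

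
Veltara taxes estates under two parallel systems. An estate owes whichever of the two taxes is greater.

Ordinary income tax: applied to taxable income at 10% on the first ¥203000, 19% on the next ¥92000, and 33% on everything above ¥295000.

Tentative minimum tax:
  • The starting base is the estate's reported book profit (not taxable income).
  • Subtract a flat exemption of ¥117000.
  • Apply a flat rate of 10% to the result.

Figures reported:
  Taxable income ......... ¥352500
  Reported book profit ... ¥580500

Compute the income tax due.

Ordinary income tax:
  ¥203000 × 10% = ¥20300
  ¥92000 × 19% = ¥17480
  ¥57500 × 33% = ¥18975
  → ¥56755

Tentative minimum tax:
  Base (reported book profit): ¥580500
  Less exemption ¥117000 → base ¥463500
  ¥463500 × 10% = ¥46350

¥56755 > ¥46350, so the ordinary income tax governs.

¥56755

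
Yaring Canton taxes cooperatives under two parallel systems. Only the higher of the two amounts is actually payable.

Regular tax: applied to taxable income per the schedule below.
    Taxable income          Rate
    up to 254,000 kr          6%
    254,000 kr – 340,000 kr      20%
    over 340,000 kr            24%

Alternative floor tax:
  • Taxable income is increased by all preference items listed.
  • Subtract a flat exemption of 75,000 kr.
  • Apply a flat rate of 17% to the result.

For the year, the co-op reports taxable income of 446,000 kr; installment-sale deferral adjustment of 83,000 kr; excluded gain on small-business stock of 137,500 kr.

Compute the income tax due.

Alternative floor tax:
  Adjusted income: 446,000 kr + 83,000 kr + 137,500 kr = 666,500 kr
  Less exemption 75,000 kr → base 591,500 kr
  591,500 kr × 17% = 100,555 kr

Regular tax:
  254,000 kr × 6% = 15,240 kr
  86,000 kr × 20% = 17,200 kr
  106,000 kr × 24% = 25,440 kr
  → 57,880 kr

100,555 kr > 57,880 kr, so the alternative floor tax is the binding amount.

100,555 kr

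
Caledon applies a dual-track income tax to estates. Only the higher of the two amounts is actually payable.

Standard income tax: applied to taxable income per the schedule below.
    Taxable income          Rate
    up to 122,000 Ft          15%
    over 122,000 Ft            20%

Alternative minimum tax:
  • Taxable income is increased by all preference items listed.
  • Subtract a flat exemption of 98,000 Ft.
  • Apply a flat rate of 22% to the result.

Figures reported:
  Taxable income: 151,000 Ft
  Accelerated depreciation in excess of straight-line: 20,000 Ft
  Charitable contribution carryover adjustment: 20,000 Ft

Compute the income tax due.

24,100 Ft

Alternative minimum tax:
  Adjusted income: 151,000 Ft + 20,000 Ft + 20,000 Ft = 191,000 Ft
  Less exemption 98,000 Ft → base 93,000 Ft
  93,000 Ft × 22% = 20,460 Ft

Standard income tax:
  122,000 Ft × 15% = 18,300 Ft
  29,000 Ft × 20% = 5,800 Ft
  → 24,100 Ft

24,100 Ft > 20,460 Ft, so the standard income tax governs.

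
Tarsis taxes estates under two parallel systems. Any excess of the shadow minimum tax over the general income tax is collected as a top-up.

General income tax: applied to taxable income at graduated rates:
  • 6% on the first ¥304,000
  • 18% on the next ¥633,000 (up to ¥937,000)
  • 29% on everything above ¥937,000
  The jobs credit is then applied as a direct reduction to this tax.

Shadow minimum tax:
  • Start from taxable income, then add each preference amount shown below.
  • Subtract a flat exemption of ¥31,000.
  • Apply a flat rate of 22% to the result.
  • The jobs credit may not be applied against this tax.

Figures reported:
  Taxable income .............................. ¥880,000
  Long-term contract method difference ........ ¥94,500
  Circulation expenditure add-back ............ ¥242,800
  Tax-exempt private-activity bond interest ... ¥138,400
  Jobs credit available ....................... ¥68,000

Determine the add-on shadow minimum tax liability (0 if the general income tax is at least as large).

¥237,514

General income tax:
  ¥304,000 × 6% = ¥18,240
  ¥576,000 × 18% = ¥103,680
  → ¥121,920
  Less jobs credit ¥68,000 → ¥53,920

Shadow minimum tax:
  Adjusted income: ¥880,000 + ¥94,500 + ¥242,800 + ¥138,400 = ¥1,355,700
  Less exemption ¥31,000 → base ¥1,324,700
  ¥1,324,700 × 22% = ¥291,434

Excess of shadow minimum tax over general income tax: ¥291,434 − ¥53,920 = ¥237,514.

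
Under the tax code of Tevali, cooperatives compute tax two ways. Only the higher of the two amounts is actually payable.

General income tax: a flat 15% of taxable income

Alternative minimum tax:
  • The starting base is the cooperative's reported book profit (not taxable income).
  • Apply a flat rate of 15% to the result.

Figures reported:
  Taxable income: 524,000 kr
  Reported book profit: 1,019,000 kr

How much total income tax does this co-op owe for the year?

152,850 kr

General income tax:
  524,000 kr × 15% = 78,600 kr

Alternative minimum tax:
  Base (reported book profit): 1,019,000 kr
  1,019,000 kr × 15% = 152,850 kr

152,850 kr > 78,600 kr, so the alternative minimum tax is the binding amount.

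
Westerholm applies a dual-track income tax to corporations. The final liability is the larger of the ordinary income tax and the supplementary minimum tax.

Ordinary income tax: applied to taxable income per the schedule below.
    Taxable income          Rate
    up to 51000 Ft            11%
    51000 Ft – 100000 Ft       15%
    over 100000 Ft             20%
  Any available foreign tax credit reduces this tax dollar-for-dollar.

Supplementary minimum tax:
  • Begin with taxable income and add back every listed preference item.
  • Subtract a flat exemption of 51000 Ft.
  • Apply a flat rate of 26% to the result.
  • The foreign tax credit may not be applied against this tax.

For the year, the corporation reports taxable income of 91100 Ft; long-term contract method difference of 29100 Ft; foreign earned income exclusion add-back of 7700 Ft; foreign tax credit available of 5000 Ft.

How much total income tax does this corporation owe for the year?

Supplementary minimum tax:
  Adjusted income: 91100 Ft + 29100 Ft + 7700 Ft = 127900 Ft
  Less exemption 51000 Ft → base 76900 Ft
  76900 Ft × 26% = 19994 Ft

Ordinary income tax:
  51000 Ft × 11% = 5610 Ft
  40100 Ft × 15% = 6015 Ft
  → 11625 Ft
  Less foreign tax credit 5000 Ft → 6625 Ft

19994 Ft > 6625 Ft, so the supplementary minimum tax is the binding amount.

19994 Ft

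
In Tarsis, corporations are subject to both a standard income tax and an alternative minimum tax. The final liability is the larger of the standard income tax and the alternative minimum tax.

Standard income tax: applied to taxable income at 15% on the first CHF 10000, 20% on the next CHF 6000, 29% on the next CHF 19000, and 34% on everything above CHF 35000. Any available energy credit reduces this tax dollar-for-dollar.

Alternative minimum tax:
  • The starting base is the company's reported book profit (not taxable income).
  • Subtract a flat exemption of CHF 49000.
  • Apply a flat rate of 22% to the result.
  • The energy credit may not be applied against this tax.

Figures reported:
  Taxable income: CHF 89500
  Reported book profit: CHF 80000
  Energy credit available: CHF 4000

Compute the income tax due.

Alternative minimum tax:
  Base (reported book profit): CHF 80000
  Less exemption CHF 49000 → base CHF 31000
  CHF 31000 × 22% = CHF 6820

Standard income tax:
  CHF 10000 × 15% = CHF 1500
  CHF 6000 × 20% = CHF 1200
  CHF 19000 × 29% = CHF 5510
  CHF 54500 × 34% = CHF 18530
  → CHF 26740
  Less energy credit CHF 4000 → CHF 22740

CHF 22740 > CHF 6820, so the standard income tax governs.

CHF 22740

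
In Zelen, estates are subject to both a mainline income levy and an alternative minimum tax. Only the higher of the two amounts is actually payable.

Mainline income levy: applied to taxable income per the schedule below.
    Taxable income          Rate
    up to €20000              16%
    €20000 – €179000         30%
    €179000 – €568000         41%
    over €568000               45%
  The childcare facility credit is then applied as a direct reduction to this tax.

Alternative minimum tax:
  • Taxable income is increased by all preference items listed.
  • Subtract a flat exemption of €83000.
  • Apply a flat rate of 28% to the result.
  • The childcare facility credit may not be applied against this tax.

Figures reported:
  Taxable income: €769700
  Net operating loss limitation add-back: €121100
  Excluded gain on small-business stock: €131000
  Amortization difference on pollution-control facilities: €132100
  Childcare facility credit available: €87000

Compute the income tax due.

Mainline income levy:
  €20000 × 16% = €3200
  €159000 × 30% = €47700
  €389000 × 41% = €159490
  €201700 × 45% = €90765
  → €301155
  Less childcare facility credit €87000 → €214155

Alternative minimum tax:
  Adjusted income: €769700 + €121100 + €131000 + €132100 = €1153900
  Less exemption €83000 → base €1070900
  €1070900 × 28% = €299852

€299852 > €214155, so the alternative minimum tax is the binding amount.

€299852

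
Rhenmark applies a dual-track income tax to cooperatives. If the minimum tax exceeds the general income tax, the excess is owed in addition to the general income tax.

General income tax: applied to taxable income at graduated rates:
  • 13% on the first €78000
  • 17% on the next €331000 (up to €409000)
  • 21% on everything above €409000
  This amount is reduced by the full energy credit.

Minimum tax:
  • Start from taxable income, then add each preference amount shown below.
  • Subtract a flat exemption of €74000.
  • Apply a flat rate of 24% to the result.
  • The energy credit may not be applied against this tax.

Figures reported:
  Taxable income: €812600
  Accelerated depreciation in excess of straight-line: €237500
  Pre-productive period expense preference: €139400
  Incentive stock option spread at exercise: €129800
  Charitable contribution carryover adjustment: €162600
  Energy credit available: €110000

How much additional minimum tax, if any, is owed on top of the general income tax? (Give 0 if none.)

Minimum tax:
  Adjusted income: €812600 + €237500 + €139400 + €129800 + €162600 = €1481900
  Less exemption €74000 → base €1407900
  €1407900 × 24% = €337896

General income tax:
  €78000 × 13% = €10140
  €331000 × 17% = €56270
  €403600 × 21% = €84756
  → €151166
  Less energy credit €110000 → €41166

Excess of minimum tax over general income tax: €337896 − €41166 = €296730.

€296730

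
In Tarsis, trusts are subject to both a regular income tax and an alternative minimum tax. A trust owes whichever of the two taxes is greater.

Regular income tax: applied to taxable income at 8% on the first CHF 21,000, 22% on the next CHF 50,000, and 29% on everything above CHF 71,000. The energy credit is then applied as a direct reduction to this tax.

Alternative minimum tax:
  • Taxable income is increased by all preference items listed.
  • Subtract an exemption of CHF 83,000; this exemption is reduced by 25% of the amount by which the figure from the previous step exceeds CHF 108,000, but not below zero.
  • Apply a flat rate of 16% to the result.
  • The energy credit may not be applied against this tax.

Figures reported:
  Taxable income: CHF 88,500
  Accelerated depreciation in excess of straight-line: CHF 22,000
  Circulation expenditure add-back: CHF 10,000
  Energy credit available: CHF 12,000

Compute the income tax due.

CHF 6,500

Alternative minimum tax:
  Adjusted income: CHF 88,500 + CHF 22,000 + CHF 10,000 = CHF 120,500
  Exemption: CHF 83,000 − 25% × (CHF 120,500 − CHF 108,000) = CHF 83,000 − CHF 3,125 = CHF 79,875
  Base: CHF 120,500 − CHF 79,875 = CHF 40,625
  CHF 40,625 × 16% = CHF 6,500

Regular income tax:
  CHF 21,000 × 8% = CHF 1,680
  CHF 50,000 × 22% = CHF 11,000
  CHF 17,500 × 29% = CHF 5,075
  → CHF 17,755
  Less energy credit CHF 12,000 → CHF 5,755

CHF 6,500 > CHF 5,755, so the alternative minimum tax is the binding amount.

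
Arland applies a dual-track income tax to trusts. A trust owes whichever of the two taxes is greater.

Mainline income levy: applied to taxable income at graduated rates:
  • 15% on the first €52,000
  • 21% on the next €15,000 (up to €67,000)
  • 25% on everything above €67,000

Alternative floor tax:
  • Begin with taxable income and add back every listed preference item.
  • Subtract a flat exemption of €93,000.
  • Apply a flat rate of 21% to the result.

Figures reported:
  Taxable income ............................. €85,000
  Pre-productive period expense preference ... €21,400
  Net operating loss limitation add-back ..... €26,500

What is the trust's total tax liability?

Mainline income levy:
  €52,000 × 15% = €7,800
  €15,000 × 21% = €3,150
  €18,000 × 25% = €4,500
  → €15,450

Alternative floor tax:
  Adjusted income: €85,000 + €21,400 + €26,500 = €132,900
  Less exemption €93,000 → base €39,900
  €39,900 × 21% = €8,379

€15,450 > €8,379, so the mainline income levy governs.

€15,450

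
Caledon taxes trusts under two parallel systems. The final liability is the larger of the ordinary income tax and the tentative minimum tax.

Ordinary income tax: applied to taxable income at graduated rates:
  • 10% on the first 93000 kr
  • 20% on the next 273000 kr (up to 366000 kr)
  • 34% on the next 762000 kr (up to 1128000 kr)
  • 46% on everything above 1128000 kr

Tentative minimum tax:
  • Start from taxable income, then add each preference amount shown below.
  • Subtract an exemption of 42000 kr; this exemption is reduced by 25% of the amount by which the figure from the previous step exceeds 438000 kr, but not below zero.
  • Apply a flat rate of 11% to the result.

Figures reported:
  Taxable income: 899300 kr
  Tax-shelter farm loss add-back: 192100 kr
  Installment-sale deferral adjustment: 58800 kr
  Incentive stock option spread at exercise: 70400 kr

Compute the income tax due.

245222 kr

Ordinary income tax:
  93000 kr × 10% = 9300 kr
  273000 kr × 20% = 54600 kr
  533300 kr × 34% = 181322 kr
  → 245222 kr

Tentative minimum tax:
  Adjusted income: 899300 kr + 192100 kr + 58800 kr + 70400 kr = 1220600 kr
  Exemption: 25% × (1220600 kr − 438000 kr) = 195650 kr ≥ 42000 kr, so the exemption is fully phased out
  Base: 1220600 kr − 0 kr = 1220600 kr
  1220600 kr × 11% = 134266 kr

245222 kr > 134266 kr, so the ordinary income tax governs.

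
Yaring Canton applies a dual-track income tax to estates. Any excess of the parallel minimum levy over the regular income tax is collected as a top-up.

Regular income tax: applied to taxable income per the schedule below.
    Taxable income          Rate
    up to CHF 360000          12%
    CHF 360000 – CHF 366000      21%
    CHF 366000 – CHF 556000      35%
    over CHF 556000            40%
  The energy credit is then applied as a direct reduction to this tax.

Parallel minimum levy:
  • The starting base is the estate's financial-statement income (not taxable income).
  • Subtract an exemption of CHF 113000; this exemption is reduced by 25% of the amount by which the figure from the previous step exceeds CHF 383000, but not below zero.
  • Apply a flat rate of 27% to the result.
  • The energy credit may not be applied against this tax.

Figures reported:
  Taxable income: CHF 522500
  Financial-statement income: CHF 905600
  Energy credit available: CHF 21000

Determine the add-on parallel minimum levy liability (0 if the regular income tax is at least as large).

Parallel minimum levy:
  Base (financial-statement income): CHF 905600
  Exemption: 25% × (CHF 905600 − CHF 383000) = CHF 130650 ≥ CHF 113000, so the exemption is fully phased out
  Base: CHF 905600 − CHF 0 = CHF 905600
  CHF 905600 × 27% = CHF 244512

Regular income tax:
  CHF 360000 × 12% = CHF 43200
  CHF 6000 × 21% = CHF 1260
  CHF 156500 × 35% = CHF 54775
  → CHF 99235
  Less energy credit CHF 21000 → CHF 78235

Excess of parallel minimum levy over regular income tax: CHF 244512 − CHF 78235 = CHF 166277.

CHF 166277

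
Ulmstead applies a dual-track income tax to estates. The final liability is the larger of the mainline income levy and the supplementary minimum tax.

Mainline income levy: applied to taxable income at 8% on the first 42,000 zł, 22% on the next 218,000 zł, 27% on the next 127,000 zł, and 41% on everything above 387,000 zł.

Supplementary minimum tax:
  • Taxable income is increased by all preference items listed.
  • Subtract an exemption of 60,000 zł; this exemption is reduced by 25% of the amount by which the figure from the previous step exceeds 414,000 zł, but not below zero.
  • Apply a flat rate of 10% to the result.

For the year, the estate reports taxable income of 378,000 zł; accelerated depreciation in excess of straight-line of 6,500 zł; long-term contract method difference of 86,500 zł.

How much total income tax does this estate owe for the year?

83,180 zł

Supplementary minimum tax:
  Adjusted income: 378,000 zł + 6,500 zł + 86,500 zł = 471,000 zł
  Exemption: 60,000 zł − 25% × (471,000 zł − 414,000 zł) = 60,000 zł − 14,250 zł = 45,750 zł
  Base: 471,000 zł − 45,750 zł = 425,250 zł
  425,250 zł × 10% = 42,525 zł

Mainline income levy:
  42,000 zł × 8% = 3,360 zł
  218,000 zł × 22% = 47,960 zł
  118,000 zł × 27% = 31,860 zł
  → 83,180 zł

83,180 zł > 42,525 zł, so the mainline income levy governs.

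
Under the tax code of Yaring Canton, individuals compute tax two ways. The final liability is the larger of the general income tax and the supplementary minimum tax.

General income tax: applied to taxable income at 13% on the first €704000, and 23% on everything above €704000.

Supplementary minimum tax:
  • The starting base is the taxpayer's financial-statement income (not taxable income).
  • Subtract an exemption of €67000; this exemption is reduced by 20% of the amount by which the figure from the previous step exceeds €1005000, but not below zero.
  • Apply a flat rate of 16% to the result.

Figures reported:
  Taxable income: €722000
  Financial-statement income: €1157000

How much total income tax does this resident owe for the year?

Supplementary minimum tax:
  Base (financial-statement income): €1157000
  Exemption: €67000 − 20% × (€1157000 − €1005000) = €67000 − €30400 = €36600
  Base: €1157000 − €36600 = €1120400
  €1120400 × 16% = €179264

General income tax:
  €704000 × 13% = €91520
  €18000 × 23% = €4140
  → €95660

€179264 > €95660, so the supplementary minimum tax is the binding amount.

€179264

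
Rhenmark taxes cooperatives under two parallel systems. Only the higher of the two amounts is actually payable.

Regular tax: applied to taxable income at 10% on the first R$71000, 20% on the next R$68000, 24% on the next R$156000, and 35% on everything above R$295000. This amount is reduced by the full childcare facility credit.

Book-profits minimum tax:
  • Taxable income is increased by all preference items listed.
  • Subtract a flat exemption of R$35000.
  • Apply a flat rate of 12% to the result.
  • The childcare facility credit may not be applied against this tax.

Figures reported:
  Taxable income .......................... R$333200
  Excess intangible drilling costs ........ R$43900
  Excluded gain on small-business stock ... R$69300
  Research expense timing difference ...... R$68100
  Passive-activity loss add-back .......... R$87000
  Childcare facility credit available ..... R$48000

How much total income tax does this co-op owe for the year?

Regular tax:
  R$71000 × 10% = R$7100
  R$68000 × 20% = R$13600
  R$156000 × 24% = R$37440
  R$38200 × 35% = R$13370
  → R$71510
  Less childcare facility credit R$48000 → R$23510

Book-profits minimum tax:
  Adjusted income: R$333200 + R$43900 + R$69300 + R$68100 + R$87000 = R$601500
  Less exemption R$35000 → base R$566500
  R$566500 × 12% = R$67980

R$67980 > R$23510, so the book-profits minimum tax is the binding amount.

R$67980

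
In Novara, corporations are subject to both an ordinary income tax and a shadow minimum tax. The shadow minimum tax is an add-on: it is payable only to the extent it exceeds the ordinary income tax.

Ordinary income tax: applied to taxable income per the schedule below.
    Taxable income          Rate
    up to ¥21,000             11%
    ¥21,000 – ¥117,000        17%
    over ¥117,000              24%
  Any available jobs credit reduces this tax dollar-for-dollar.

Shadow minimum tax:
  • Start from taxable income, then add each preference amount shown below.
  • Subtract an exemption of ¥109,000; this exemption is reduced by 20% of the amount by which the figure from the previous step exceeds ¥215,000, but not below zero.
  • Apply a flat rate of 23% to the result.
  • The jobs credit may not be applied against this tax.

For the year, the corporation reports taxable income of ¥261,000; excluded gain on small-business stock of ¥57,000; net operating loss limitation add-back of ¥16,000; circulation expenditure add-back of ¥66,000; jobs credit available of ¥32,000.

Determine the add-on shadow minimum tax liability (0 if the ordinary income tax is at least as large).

¥54,250

Ordinary income tax:
  ¥21,000 × 11% = ¥2,310
  ¥96,000 × 17% = ¥16,320
  ¥144,000 × 24% = ¥34,560
  → ¥53,190
  Less jobs credit ¥32,000 → ¥21,190

Shadow minimum tax:
  Adjusted income: ¥261,000 + ¥57,000 + ¥16,000 + ¥66,000 = ¥400,000
  Exemption: ¥109,000 − 20% × (¥400,000 − ¥215,000) = ¥109,000 − ¥37,000 = ¥72,000
  Base: ¥400,000 − ¥72,000 = ¥328,000
  ¥328,000 × 23% = ¥75,440

Excess of shadow minimum tax over ordinary income tax: ¥75,440 − ¥21,190 = ¥54,250.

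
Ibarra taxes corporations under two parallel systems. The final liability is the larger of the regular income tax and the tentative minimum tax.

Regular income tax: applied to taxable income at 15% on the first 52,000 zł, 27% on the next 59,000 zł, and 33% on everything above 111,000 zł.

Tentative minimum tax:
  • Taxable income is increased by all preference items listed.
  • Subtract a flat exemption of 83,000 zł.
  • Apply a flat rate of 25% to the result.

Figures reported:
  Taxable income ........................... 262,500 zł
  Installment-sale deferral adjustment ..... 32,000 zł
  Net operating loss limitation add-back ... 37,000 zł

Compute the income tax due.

73,725 zł

Tentative minimum tax:
  Adjusted income: 262,500 zł + 32,000 zł + 37,000 zł = 331,500 zł
  Less exemption 83,000 zł → base 248,500 zł
  248,500 zł × 25% = 62,125 zł

Regular income tax:
  52,000 zł × 15% = 7,800 zł
  59,000 zł × 27% = 15,930 zł
  151,500 zł × 33% = 49,995 zł
  → 73,725 zł

73,725 zł > 62,125 zł, so the regular income tax governs.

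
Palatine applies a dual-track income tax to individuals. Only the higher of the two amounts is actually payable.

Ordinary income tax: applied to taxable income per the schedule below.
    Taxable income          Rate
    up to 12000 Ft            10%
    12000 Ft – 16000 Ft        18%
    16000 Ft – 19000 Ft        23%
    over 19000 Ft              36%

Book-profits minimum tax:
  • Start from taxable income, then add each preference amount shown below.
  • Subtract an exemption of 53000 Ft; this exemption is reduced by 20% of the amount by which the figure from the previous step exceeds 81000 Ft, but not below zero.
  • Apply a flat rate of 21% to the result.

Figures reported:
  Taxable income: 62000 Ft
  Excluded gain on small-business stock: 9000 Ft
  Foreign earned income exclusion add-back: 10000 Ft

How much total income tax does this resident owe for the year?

18090 Ft

Book-profits minimum tax:
  Adjusted income: 62000 Ft + 9000 Ft + 10000 Ft = 81000 Ft
  Exemption: 81000 Ft ≤ 81000 Ft, so full 53000 Ft applies
  Base: 81000 Ft − 53000 Ft = 28000 Ft
  28000 Ft × 21% = 5880 Ft

Ordinary income tax:
  12000 Ft × 10% = 1200 Ft
  4000 Ft × 18% = 720 Ft
  3000 Ft × 23% = 690 Ft
  43000 Ft × 36% = 15480 Ft
  → 18090 Ft

18090 Ft > 5880 Ft, so the ordinary income tax governs.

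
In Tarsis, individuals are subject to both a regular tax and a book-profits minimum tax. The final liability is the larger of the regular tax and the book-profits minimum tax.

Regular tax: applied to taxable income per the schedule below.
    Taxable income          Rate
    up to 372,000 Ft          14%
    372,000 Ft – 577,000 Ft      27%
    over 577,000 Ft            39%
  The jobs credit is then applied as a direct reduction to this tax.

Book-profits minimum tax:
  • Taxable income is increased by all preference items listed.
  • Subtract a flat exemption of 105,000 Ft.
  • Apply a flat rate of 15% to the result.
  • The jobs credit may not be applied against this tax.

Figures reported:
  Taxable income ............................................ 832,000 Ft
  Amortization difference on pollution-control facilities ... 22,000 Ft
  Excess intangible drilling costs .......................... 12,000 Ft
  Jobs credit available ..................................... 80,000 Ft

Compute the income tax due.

126,880 Ft

Regular tax:
  372,000 Ft × 14% = 52,080 Ft
  205,000 Ft × 27% = 55,350 Ft
  255,000 Ft × 39% = 99,450 Ft
  → 206,880 Ft
  Less jobs credit 80,000 Ft → 126,880 Ft

Book-profits minimum tax:
  Adjusted income: 832,000 Ft + 22,000 Ft + 12,000 Ft = 866,000 Ft
  Less exemption 105,000 Ft → base 761,000 Ft
  761,000 Ft × 15% = 114,150 Ft

126,880 Ft > 114,150 Ft, so the regular tax governs.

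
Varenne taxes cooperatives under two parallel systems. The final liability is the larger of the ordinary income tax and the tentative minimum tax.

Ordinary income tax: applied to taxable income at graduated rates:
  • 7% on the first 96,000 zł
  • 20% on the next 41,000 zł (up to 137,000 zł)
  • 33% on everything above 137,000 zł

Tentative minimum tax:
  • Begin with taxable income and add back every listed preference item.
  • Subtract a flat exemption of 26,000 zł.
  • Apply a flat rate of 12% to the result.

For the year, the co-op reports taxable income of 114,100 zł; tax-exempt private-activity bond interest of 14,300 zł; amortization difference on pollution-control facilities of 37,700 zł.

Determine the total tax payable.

16,812 zł

Tentative minimum tax:
  Adjusted income: 114,100 zł + 14,300 zł + 37,700 zł = 166,100 zł
  Less exemption 26,000 zł → base 140,100 zł
  140,100 zł × 12% = 16,812 zł

Ordinary income tax:
  96,000 zł × 7% = 6,720 zł
  18,100 zł × 20% = 3,620 zł
  → 10,340 zł

16,812 zł > 10,340 zł, so the tentative minimum tax is the binding amount.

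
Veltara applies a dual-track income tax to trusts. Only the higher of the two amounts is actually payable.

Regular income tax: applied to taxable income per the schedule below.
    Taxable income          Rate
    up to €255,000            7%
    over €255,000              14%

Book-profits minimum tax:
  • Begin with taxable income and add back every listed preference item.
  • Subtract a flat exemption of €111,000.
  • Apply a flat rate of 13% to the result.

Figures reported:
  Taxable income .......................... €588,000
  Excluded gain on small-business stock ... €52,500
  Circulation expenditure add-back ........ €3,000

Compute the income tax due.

€69,225

Book-profits minimum tax:
  Adjusted income: €588,000 + €52,500 + €3,000 = €643,500
  Less exemption €111,000 → base €532,500
  €532,500 × 13% = €69,225

Regular income tax:
  €255,000 × 7% = €17,850
  €333,000 × 14% = €46,620
  → €64,470

€69,225 > €64,470, so the book-profits minimum tax is the binding amount.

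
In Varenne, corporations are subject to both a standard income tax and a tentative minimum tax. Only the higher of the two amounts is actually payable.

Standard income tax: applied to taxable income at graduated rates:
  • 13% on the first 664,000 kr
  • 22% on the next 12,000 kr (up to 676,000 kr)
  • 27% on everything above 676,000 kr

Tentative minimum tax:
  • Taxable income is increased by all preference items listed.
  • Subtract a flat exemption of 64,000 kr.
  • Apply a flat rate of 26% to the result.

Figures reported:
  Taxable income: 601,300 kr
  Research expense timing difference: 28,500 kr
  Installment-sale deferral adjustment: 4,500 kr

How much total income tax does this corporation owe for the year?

Tentative minimum tax:
  Adjusted income: 601,300 kr + 28,500 kr + 4,500 kr = 634,300 kr
  Less exemption 64,000 kr → base 570,300 kr
  570,300 kr × 26% = 148,278 kr

Standard income tax:
  601,300 kr × 13% = 78,169 kr

148,278 kr > 78,169 kr, so the tentative minimum tax is the binding amount.

148,278 kr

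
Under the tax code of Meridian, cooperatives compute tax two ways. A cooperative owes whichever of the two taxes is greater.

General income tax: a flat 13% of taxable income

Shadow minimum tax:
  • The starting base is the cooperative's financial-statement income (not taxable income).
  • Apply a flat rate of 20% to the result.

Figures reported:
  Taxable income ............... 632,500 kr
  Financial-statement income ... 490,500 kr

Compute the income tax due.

98,100 kr

General income tax:
  632,500 kr × 13% = 82,225 kr

Shadow minimum tax:
  Base (financial-statement income): 490,500 kr
  490,500 kr × 20% = 98,100 kr

98,100 kr > 82,225 kr, so the shadow minimum tax is the binding amount.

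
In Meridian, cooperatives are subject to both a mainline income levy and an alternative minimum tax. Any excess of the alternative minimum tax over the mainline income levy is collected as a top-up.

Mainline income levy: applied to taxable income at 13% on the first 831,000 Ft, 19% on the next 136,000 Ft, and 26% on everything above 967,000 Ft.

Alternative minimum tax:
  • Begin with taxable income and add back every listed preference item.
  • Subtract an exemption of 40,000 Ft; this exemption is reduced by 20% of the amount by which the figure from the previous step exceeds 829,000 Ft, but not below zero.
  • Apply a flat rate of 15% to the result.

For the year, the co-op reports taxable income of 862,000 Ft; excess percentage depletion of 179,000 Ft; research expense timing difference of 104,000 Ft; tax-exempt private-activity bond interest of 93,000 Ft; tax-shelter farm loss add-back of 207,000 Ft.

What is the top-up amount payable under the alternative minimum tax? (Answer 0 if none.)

102,830 Ft

Alternative minimum tax:
  Adjusted income: 862,000 Ft + 179,000 Ft + 104,000 Ft + 93,000 Ft + 207,000 Ft = 1,445,000 Ft
  Exemption: 20% × (1,445,000 Ft − 829,000 Ft) = 123,200 Ft ≥ 40,000 Ft, so the exemption is fully phased out
  Base: 1,445,000 Ft − 0 Ft = 1,445,000 Ft
  1,445,000 Ft × 15% = 216,750 Ft

Mainline income levy:
  831,000 Ft × 13% = 108,030 Ft
  31,000 Ft × 19% = 5,890 Ft
  → 113,920 Ft

Excess of alternative minimum tax over mainline income levy: 216,750 Ft − 113,920 Ft = 102,830 Ft.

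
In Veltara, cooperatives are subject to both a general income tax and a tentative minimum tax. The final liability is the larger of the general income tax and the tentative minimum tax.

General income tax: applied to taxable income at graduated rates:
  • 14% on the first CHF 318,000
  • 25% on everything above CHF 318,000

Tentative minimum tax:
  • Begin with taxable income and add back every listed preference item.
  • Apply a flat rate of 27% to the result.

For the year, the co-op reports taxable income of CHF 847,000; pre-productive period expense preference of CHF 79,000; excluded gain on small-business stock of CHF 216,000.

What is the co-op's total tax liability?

Tentative minimum tax:
  Adjusted income: CHF 847,000 + CHF 79,000 + CHF 216,000 = CHF 1,142,000
  CHF 1,142,000 × 27% = CHF 308,340

General income tax:
  CHF 318,000 × 14% = CHF 44,520
  CHF 529,000 × 25% = CHF 132,250
  → CHF 176,770

CHF 308,340 > CHF 176,770, so the tentative minimum tax is the binding amount.

CHF 308,340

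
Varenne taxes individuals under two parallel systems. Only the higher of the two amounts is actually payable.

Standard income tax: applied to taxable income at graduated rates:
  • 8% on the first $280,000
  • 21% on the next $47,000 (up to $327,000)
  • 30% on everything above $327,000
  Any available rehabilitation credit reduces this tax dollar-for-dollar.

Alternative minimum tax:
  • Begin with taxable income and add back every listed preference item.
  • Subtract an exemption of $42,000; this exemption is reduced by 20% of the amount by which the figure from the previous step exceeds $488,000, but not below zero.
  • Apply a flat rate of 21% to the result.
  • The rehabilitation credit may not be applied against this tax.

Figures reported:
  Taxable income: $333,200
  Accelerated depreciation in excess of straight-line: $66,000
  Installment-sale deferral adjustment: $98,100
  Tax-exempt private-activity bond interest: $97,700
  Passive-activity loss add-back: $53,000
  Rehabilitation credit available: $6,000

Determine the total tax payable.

$133,980

Standard income tax:
  $280,000 × 8% = $22,400
  $47,000 × 21% = $9,870
  $6,200 × 30% = $1,860
  → $34,130
  Less rehabilitation credit $6,000 → $28,130

Alternative minimum tax:
  Adjusted income: $333,200 + $66,000 + $98,100 + $97,700 + $53,000 = $648,000
  Exemption: $42,000 − 20% × ($648,000 − $488,000) = $42,000 − $32,000 = $10,000
  Base: $648,000 − $10,000 = $638,000
  $638,000 × 21% = $133,980

$133,980 > $28,130, so the alternative minimum tax is the binding amount.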